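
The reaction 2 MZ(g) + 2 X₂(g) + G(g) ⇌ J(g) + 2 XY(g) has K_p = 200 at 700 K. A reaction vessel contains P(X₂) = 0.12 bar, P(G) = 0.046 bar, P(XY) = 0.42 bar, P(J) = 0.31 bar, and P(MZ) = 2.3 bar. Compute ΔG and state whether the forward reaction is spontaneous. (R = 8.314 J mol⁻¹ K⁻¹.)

Q_p = P(J)·P(XY)² / (P(MZ)²·P(X₂)²·P(G)) = (0.31)·(0.42)² / ((2.3)²·(0.12)²·(0.046)) = 15.6
ΔG = RT ln(Q_p/K_p) = (8.314 J mol⁻¹ K⁻¹)(700 K) × ln(15.6/200)
   = (5.820 kJ/mol)(-2.551) = -14.8 kJ/mol
ΔG < 0, so the forward reaction is spontaneous (proceeds forward).

ΔG = -14.8 kJ/mol; the forward reaction is spontaneous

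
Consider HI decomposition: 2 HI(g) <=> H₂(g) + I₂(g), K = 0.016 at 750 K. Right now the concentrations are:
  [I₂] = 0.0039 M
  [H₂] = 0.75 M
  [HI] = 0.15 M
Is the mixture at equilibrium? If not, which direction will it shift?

no; Q > K, reaction proceeds in reverse

Q = [H₂]·[I₂] / [HI]² = (0.75)·(0.0039) / (0.15)² = 0.13
Q = 0.13 > K = 0.016: net reverse reaction.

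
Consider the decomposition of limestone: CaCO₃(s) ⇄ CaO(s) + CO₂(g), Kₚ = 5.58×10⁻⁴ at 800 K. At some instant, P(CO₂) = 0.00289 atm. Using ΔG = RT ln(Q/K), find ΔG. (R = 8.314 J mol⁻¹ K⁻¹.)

(CaCO₃, CaO are pure solids — omitted from Qₚ.)
Qₚ = P(CO₂) = 0.00289
ΔG = RT ln(Qₚ/Kₚ) = (8.314 J mol⁻¹ K⁻¹)(800 K) × ln(0.00289/5.58×10⁻⁴)
   = (6.651 kJ/mol)(1.645) = 10.9 kJ/mol
ΔG > 0, so the forward reaction is non-spontaneous (proceeds in reverse).

ΔG = 10.9 kJ/mol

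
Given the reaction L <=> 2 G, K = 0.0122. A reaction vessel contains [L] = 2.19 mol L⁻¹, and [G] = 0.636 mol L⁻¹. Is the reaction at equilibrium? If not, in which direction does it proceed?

in the reverse direction

Q = [G]² / [L] = (0.636)² / (2.19) = 0.185
Q = 0.185 > K = 0.0122, so the reverse reaction proceeds.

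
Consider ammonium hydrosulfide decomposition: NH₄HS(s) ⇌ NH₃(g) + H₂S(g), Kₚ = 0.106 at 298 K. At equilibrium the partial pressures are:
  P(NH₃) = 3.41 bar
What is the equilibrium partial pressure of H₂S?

P(H₂S) = 0.0311 bar

(NH₄HS is a pure solid — omitted from Kₚ.)
At equilibrium, Kₚ = P(NH₃)·P(H₂S) = 0.106.
(3.41)·(P(H₂S)) = 0.106
P(H₂S) = 0.0311 bar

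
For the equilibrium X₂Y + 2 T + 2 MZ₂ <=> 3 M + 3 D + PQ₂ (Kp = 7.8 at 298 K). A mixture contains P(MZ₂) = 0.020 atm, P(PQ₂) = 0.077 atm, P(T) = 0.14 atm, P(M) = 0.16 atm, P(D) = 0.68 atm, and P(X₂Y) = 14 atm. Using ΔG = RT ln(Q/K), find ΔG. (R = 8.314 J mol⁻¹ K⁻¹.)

Qp = P(M)³·P(D)³·P(PQ₂) / (P(X₂Y)·P(T)²·P(MZ₂)²) = (0.16)³·(0.68)³·(0.077) / ((14)·(0.14)²·(0.020)²) = 0.904
ΔG = RT ln(Qp/Kp) = (8.314 J mol⁻¹ K⁻¹)(298 K) × ln(0.904/7.8)
   = (2.478 kJ/mol)(-2.155) = -5.34 kJ/mol
ΔG < 0, so the forward reaction is spontaneous (proceeds forward).

ΔG = -5.34 kJ/mol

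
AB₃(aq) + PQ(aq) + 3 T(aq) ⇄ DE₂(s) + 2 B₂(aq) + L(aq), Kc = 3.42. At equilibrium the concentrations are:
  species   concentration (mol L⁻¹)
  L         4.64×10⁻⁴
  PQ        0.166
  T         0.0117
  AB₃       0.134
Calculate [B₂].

(DE₂ is a pure solid — omitted from Kc.)
At equilibrium, Kc = [B₂]²·[L] / ([AB₃]·[PQ]·[T]³) = 3.42.
([B₂])²·(4.64×10⁻⁴) / ((0.134)·(0.166)·(0.0117)³) = 3.42
[B₂]² = 2.63×10⁻⁴ ⇒ [B₂] = 0.0162 mol L⁻¹

[B₂] = 0.0162 mol L⁻¹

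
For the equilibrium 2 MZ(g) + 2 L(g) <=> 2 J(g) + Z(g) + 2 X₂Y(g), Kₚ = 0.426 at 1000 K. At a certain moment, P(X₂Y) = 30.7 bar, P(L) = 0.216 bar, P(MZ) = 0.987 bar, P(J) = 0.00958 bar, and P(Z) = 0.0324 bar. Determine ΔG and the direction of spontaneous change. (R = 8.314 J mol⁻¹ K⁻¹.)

ΔG = -16.1 kJ/mol; the forward reaction is spontaneous

Qₚ = P(J)²·P(Z)·P(X₂Y)² / (P(MZ)²·P(L)²) = (0.00958)²·(0.0324)·(30.7)² / ((0.987)²·(0.216)²) = 0.0617
ΔG = RT ln(Qₚ/Kₚ) = (8.314 J mol⁻¹ K⁻¹)(1000 K) × ln(0.0617/0.426)
   = (8.314 kJ/mol)(-1.932) = -16.1 kJ/mol
ΔG < 0, so the forward reaction is spontaneous (proceeds forward).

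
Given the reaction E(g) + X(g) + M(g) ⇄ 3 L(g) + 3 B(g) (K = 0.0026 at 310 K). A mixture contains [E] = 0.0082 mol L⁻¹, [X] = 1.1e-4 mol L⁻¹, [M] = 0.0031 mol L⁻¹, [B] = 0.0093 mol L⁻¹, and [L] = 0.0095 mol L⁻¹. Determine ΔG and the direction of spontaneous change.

Q = [L]³·[B]³ / ([E]·[X]·[M]) = (0.0095)³·(0.0093)³ / ((0.0082)·(1.1e-4)·(0.0031)) = 2.47e-4
ΔG = RT ln(Q/K) = (8.314 J mol⁻¹ K⁻¹)(310 K) × ln(2.47e-4/0.0026)
   = (2.577 kJ/mol)(-2.354) = -6.07 kJ/mol
ΔG < 0, so the forward reaction is spontaneous (proceeds forward).

ΔG = -6.07 kJ/mol; the forward reaction is spontaneous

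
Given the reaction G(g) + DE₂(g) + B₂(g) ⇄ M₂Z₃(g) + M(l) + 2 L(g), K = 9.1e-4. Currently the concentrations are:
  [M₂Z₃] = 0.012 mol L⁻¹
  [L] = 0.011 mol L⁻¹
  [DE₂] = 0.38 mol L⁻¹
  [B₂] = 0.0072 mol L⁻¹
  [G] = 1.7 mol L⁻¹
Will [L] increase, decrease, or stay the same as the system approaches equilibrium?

increase

(M is a pure liquid — omitted from Q.)
Q = [M₂Z₃]·[L]² / ([G]·[DE₂]·[B₂]) = (0.012)·(0.011)² / ((1.7)·(0.38)·(0.0072)) = 3.1e-4
Q = 3.1e-4 < K = 9.1e-4: net forward reaction.
L is a product, so it increases.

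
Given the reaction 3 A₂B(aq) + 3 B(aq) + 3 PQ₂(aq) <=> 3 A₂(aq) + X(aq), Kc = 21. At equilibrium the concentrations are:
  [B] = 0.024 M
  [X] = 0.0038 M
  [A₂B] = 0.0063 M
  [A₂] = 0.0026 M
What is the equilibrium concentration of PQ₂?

[PQ₂] = 0.97 M

At equilibrium, Kc = [A₂]³·[X] / ([A₂B]³·[B]³·[PQ₂]³) = 21.
(0.0026)³·(0.0038) / ((0.0063)³·(0.024)³·([PQ₂])³) = 21
[PQ₂]³ = 0.920 ⇒ [PQ₂] = 0.97 M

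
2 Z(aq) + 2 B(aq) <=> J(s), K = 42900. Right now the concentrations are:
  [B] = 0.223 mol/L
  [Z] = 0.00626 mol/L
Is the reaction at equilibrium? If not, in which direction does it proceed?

in the reverse direction

(J is a pure solid — omitted from Q.)
Q = 1 / ([Z]²·[B]²) = 1 / ((0.00626)²·(0.223)²) = 5.13×10⁵
Q = 5.13×10⁵ > K = 42900, so the reverse reaction proceeds.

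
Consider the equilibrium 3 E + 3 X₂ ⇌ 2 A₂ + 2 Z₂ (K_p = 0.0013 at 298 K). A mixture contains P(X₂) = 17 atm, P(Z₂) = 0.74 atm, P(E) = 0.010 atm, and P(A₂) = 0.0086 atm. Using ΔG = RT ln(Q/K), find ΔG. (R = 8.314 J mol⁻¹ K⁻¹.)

Q_p = P(A₂)²·P(Z₂)² / (P(E)³·P(X₂)³) = (0.0086)²·(0.74)² / ((0.010)³·(17)³) = 0.00824
ΔG = RT ln(Q_p/K_p) = (8.314 J mol⁻¹ K⁻¹)(298 K) × ln(0.00824/0.0013)
   = (2.478 kJ/mol)(1.847) = 4.58 kJ/mol
ΔG > 0, so the forward reaction is non-spontaneous (proceeds in reverse).

ΔG = 4.58 kJ/mol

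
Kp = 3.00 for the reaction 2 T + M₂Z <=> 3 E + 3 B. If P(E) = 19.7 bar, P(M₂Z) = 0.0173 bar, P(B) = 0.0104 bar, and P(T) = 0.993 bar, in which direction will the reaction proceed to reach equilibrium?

toward products

Qp = P(E)³·P(B)³ / (P(T)²·P(M₂Z)) = (19.7)³·(0.0104)³ / ((0.993)²·(0.0173)) = 0.504
Qp = 0.504 < Kp = 3.00, so the forward reaction proceeds.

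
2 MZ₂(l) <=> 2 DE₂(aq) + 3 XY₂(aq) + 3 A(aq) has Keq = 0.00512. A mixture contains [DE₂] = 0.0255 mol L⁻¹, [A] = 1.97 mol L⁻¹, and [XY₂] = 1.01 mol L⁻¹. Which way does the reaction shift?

(MZ₂ is a pure liquid — omitted from Q.)
Q = [DE₂]²·[XY₂]³·[A]³ = (0.0255)²·(1.01)³·(1.97)³ = 0.00512
Q = 0.00512 = Keq, so the system is already at equilibrium.

at equilibrium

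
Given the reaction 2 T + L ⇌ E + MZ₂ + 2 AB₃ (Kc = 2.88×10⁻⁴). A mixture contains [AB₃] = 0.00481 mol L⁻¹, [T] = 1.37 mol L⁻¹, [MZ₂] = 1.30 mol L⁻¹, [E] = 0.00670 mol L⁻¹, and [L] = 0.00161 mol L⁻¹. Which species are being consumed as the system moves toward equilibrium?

Qc = [E]·[MZ₂]·[AB₃]² / ([T]²·[L]) = (0.00670)·(1.30)·(0.00481)² / ((1.37)²·(0.00161)) = 6.67×10⁻⁵
Qc = 6.67×10⁻⁵ < Kc = 2.88×10⁻⁴: net forward reaction.

T, L (reactants)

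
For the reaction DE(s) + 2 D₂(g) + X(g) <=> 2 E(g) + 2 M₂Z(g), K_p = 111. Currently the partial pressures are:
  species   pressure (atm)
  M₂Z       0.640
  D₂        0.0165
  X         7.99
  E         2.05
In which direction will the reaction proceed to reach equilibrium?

toward reactants

(DE is a pure solid — omitted from Q_p.)
Q_p = P(E)²·P(M₂Z)² / (P(D₂)²·P(X)) = (2.05)²·(0.640)² / ((0.0165)²·(7.99)) = 791
Q_p = 791 > K_p = 111, so the reverse reaction proceeds.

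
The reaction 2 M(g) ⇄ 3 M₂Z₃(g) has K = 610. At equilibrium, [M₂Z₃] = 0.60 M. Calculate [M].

At equilibrium, K = [M₂Z₃]³ / [M]² = 610.
(0.60)³ / ([M])² = 610
[M]² = 3.54×10⁻⁴ ⇒ [M] = 0.019 M

[M] = 0.019 M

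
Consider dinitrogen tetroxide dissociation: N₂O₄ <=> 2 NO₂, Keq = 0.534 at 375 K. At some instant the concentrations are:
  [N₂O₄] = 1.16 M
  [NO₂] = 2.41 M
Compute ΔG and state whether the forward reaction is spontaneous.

Q = [NO₂]² / [N₂O₄] = (2.41)² / (1.16) = 5.01
ΔG = RT ln(Q/Keq) = (8.314 J mol⁻¹ K⁻¹)(375 K) × ln(5.01/0.534)
   = (3.118 kJ/mol)(2.239) = 6.98 kJ/mol
ΔG > 0, so the forward reaction is non-spontaneous (proceeds in reverse).

ΔG = 6.98 kJ/mol; the forward reaction is non-spontaneous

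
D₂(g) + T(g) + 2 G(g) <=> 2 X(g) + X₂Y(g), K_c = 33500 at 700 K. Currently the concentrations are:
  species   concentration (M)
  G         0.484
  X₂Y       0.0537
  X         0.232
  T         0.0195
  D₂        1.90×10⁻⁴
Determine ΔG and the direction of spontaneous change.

Q_c = [X]²·[X₂Y] / ([D₂]·[T]·[G]²) = (0.232)²·(0.0537) / ((1.90×10⁻⁴)·(0.0195)·(0.484)²) = 3330
ΔG = RT ln(Q_c/K_c) = (8.314 J mol⁻¹ K⁻¹)(700 K) × ln(3330/33500)
   = (5.820 kJ/mol)(-2.309) = -13.4 kJ/mol
ΔG < 0, so the forward reaction is spontaneous (proceeds forward).

ΔG = -13.4 kJ/mol; the forward reaction is spontaneous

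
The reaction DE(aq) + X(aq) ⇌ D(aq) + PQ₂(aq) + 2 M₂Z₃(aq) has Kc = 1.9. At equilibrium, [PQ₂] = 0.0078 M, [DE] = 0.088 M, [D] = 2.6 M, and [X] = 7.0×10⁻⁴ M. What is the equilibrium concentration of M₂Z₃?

At equilibrium, Kc = [D]·[PQ₂]·[M₂Z₃]² / ([DE]·[X]) = 1.9.
(2.6)·(0.0078)·([M₂Z₃])² / ((0.088)·(7.0×10⁻⁴)) = 1.9
[M₂Z₃]² = 0.00577 ⇒ [M₂Z₃] = 0.076 M

[M₂Z₃] = 0.076 M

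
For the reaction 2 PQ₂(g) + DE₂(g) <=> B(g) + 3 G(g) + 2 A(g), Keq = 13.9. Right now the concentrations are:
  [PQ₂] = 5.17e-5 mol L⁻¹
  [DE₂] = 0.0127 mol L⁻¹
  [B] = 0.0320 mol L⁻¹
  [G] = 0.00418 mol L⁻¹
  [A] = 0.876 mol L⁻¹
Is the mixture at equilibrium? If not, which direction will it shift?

no; Q > K, reaction proceeds in reverse

Q = [B]·[G]³·[A]² / ([PQ₂]²·[DE₂]) = (0.0320)·(0.00418)³·(0.876)² / ((5.17e-5)²·(0.0127)) = 52.8
Q = 52.8 > Keq = 13.9: net reverse reaction.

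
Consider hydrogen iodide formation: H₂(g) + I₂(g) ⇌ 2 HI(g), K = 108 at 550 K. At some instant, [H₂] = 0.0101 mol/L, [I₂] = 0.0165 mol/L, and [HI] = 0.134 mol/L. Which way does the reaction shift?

no net change (already at equilibrium)

Q = [HI]² / ([H₂]·[I₂]) = (0.134)² / ((0.0101)·(0.0165)) = 108
Q = 108 = K, so the system is already at equilibrium.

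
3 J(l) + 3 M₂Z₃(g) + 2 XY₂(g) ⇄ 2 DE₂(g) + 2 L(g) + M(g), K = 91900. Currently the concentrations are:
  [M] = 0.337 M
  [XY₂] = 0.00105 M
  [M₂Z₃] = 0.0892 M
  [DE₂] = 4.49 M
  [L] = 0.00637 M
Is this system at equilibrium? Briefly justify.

no; Q > K, reaction proceeds in reverse

(J is a pure liquid — omitted from Q.)
Q = [DE₂]²·[L]²·[M] / ([M₂Z₃]³·[XY₂]²) = (4.49)²·(0.00637)²·(0.337) / ((0.0892)³·(0.00105)²) = 3.52×10⁵
Q = 3.52×10⁵ > K = 91900: net reverse reaction.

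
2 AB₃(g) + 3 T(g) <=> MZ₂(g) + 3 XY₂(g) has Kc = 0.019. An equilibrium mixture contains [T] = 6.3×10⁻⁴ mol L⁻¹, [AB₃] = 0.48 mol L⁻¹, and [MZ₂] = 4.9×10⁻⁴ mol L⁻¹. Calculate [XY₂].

[XY₂] = 0.0013 mol L⁻¹

At equilibrium, Kc = [MZ₂]·[XY₂]³ / ([AB₃]²·[T]³) = 0.019.
(4.9×10⁻⁴)·([XY₂])³ / ((0.48)²·(6.3×10⁻⁴)³) = 0.019
[XY₂]³ = 2.23×10⁻⁹ ⇒ [XY₂] = 0.0013 mol L⁻¹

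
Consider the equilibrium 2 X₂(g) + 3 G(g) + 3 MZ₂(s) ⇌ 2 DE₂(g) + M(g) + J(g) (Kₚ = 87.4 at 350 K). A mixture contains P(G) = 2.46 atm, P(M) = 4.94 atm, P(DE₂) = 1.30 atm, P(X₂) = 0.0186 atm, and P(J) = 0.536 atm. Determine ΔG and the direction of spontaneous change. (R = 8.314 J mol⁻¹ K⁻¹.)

(MZ₂ is a pure solid — omitted from Qₚ.)
Qₚ = P(DE₂)²·P(M)·P(J) / (P(X₂)²·P(G)³) = (1.30)²·(4.94)·(0.536) / ((0.0186)²·(2.46)³) = 869
ΔG = RT ln(Qₚ/Kₚ) = (8.314 J mol⁻¹ K⁻¹)(350 K) × ln(869/87.4)
   = (2.910 kJ/mol)(2.297) = 6.68 kJ/mol
ΔG > 0, so the forward reaction is non-spontaneous (proceeds in reverse).

ΔG = 6.68 kJ/mol; the forward reaction is non-spontaneous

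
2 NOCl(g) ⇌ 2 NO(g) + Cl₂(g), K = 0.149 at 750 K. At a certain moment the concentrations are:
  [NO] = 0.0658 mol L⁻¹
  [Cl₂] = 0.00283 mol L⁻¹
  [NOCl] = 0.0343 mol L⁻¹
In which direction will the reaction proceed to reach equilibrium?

Q = [NO]²·[Cl₂] / [NOCl]² = (0.0658)²·(0.00283) / (0.0343)² = 0.0104
Q = 0.0104 < K = 0.149, so the forward reaction proceeds.

forward (toward products)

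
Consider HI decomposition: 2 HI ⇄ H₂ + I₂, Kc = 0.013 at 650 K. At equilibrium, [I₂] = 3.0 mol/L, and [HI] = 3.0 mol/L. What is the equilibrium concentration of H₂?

[H₂] = 0.039 mol/L

At equilibrium, Kc = [H₂]·[I₂] / [HI]² = 0.013.
([H₂])·(3.0) / (3.0)² = 0.013
[H₂] = 0.0390 = 0.039 mol/L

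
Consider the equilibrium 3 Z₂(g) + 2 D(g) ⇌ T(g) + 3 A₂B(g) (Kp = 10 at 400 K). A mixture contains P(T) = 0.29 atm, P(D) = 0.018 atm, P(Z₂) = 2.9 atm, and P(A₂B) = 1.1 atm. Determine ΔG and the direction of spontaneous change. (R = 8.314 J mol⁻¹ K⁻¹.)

Qp = P(T)·P(A₂B)³ / (P(Z₂)³·P(D)²) = (0.29)·(1.1)³ / ((2.9)³·(0.018)²) = 48.8
ΔG = RT ln(Qp/Kp) = (8.314 J mol⁻¹ K⁻¹)(400 K) × ln(48.8/10)
   = (3.326 kJ/mol)(1.585) = 5.27 kJ/mol
ΔG > 0, so the forward reaction is non-spontaneous (proceeds in reverse).

ΔG = 5.27 kJ/mol; the forward reaction is non-spontaneous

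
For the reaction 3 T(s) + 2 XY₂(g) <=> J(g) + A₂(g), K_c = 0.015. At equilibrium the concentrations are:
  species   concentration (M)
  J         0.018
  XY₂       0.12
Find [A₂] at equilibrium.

(T is a pure solid — omitted from K_c.)
At equilibrium, K_c = [J]·[A₂] / [XY₂]² = 0.015.
(0.018)·([A₂]) / (0.12)² = 0.015
[A₂] = 0.0120 = 0.012 M

[A₂] = 0.012 M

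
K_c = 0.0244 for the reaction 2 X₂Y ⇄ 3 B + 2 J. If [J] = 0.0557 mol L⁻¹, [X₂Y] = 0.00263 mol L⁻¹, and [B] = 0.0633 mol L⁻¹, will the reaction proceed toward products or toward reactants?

Q_c = [B]³·[J]² / [X₂Y]² = (0.0633)³·(0.0557)² / (0.00263)² = 0.114
Q_c = 0.114 > K_c = 0.0244, so the reverse reaction proceeds.

in the reverse direction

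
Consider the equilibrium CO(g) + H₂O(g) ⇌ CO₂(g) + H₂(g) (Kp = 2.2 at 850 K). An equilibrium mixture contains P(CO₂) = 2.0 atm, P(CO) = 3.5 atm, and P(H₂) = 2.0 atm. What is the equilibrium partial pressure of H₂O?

At equilibrium, Kp = P(CO₂)·P(H₂) / (P(CO)·P(H₂O)) = 2.2.
(2.0)·(2.0) / ((3.5)·(P(H₂O))) = 2.2
P(H₂O) = 0.519 = 0.52 atm

P(H₂O) = 0.52 atm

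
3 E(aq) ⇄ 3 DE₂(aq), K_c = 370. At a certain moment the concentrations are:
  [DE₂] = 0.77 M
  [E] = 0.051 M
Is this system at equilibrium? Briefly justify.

no; Q > K, reaction proceeds in reverse

Q_c = [DE₂]³ / [E]³ = (0.77)³ / (0.051)³ = 3400
Q_c = 3400 > K_c = 370: net reverse reaction.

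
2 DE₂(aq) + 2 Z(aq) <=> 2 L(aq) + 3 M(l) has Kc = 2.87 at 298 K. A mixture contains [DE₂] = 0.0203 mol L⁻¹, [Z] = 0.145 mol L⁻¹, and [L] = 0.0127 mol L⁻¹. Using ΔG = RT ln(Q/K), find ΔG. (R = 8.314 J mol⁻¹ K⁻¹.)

ΔG = 4.63 kJ/mol

(M is a pure liquid — omitted from Qc.)
Qc = [L]² / ([DE₂]²·[Z]²) = (0.0127)² / ((0.0203)²·(0.145)²) = 18.6
ΔG = RT ln(Qc/Kc) = (8.314 J mol⁻¹ K⁻¹)(298 K) × ln(18.6/2.87)
   = (2.478 kJ/mol)(1.869) = 4.63 kJ/mol
ΔG > 0, so the forward reaction is non-spontaneous (proceeds in reverse).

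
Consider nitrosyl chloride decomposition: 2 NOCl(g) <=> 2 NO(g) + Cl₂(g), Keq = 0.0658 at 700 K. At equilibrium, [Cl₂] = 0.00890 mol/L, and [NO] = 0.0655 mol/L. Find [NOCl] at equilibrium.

[NOCl] = 0.0241 mol/L

At equilibrium, Keq = [NO]²·[Cl₂] / [NOCl]² = 0.0658.
(0.0655)²·(0.00890) / ([NOCl])² = 0.0658
[NOCl]² = 5.80×10⁻⁴ ⇒ [NOCl] = 0.0241 mol/L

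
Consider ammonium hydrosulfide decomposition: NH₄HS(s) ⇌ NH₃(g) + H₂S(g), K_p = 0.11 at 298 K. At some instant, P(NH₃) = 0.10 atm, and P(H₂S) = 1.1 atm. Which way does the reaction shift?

(NH₄HS is a pure solid — omitted from Q_p.)
Q_p = P(NH₃)·P(H₂S) = (0.10)·(1.1) = 0.11
Q_p = 0.11 = K_p, so the system is already at equilibrium.

at equilibrium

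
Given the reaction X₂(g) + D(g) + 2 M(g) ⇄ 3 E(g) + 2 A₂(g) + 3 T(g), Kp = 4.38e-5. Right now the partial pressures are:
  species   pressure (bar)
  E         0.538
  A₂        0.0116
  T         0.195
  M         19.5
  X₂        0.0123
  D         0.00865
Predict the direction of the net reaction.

Qp = P(E)³·P(A₂)²·P(T)³ / (P(X₂)·P(D)·P(M)²) = (0.538)³·(0.0116)²·(0.195)³ / ((0.0123)·(0.00865)·(19.5)²) = 3.84e-6
Qp = 3.84e-6 < Kp = 4.38e-5, so the forward reaction proceeds.

forward (toward products)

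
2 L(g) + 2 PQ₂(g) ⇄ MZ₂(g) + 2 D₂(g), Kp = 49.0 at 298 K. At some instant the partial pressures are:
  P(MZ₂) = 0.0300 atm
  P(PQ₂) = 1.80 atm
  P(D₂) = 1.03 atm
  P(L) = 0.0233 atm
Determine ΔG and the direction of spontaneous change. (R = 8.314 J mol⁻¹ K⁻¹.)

ΔG = -2.47 kJ/mol; the forward reaction is spontaneous

Qp = P(MZ₂)·P(D₂)² / (P(L)²·P(PQ₂)²) = (0.0300)·(1.03)² / ((0.0233)²·(1.80)²) = 18.1
ΔG = RT ln(Qp/Kp) = (8.314 J mol⁻¹ K⁻¹)(298 K) × ln(18.1/49.0)
   = (2.478 kJ/mol)(-0.9959) = -2.47 kJ/mol
ΔG < 0, so the forward reaction is spontaneous (proceeds forward).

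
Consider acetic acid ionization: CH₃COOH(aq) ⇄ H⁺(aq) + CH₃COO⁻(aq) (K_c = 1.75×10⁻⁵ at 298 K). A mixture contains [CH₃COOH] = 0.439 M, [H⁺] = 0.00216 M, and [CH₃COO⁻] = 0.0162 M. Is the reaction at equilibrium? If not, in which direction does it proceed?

in the reverse direction

Q_c = [H⁺]·[CH₃COO⁻] / [CH₃COOH] = (0.00216)·(0.0162) / (0.439) = 7.97×10⁻⁵
Q_c = 7.97×10⁻⁵ > K_c = 1.75×10⁻⁵, so the reverse reaction proceeds.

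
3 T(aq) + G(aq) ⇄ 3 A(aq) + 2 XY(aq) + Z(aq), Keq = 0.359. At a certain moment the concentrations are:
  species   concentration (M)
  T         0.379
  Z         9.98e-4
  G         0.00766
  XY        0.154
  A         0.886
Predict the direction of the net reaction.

Q = [A]³·[XY]²·[Z] / ([T]³·[G]) = (0.886)³·(0.154)²·(9.98e-4) / ((0.379)³·(0.00766)) = 0.0395
Q = 0.0395 < Keq = 0.359, so the forward reaction proceeds.

to the right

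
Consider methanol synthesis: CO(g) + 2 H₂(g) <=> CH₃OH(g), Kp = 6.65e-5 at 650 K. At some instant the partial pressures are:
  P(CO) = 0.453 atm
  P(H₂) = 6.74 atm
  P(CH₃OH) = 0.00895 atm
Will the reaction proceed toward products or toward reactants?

Qp = P(CH₃OH) / (P(CO)·P(H₂)²) = (0.00895) / ((0.453)·(6.74)²) = 4.35e-4
Qp = 4.35e-4 > Kp = 6.65e-5, so the reverse reaction proceeds.

toward reactants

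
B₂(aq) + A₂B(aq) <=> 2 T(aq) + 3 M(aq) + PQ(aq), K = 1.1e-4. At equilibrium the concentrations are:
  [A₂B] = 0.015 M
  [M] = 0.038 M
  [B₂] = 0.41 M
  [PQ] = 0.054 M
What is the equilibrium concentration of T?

[T] = 0.48 M

At equilibrium, K = [T]²·[M]³·[PQ] / ([B₂]·[A₂B]) = 1.1e-4.
([T])²·(0.038)³·(0.054) / ((0.41)·(0.015)) = 1.1e-4
[T]² = 0.228 ⇒ [T] = 0.48 M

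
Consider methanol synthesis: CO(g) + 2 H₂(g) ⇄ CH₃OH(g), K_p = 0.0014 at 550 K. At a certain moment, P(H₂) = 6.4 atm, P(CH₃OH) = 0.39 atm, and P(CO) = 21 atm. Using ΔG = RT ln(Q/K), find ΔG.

Q_p = P(CH₃OH) / (P(CO)·P(H₂)²) = (0.39) / ((21)·(6.4)²) = 4.53×10⁻⁴
ΔG = RT ln(Q_p/K_p) = (8.314 J mol⁻¹ K⁻¹)(550 K) × ln(4.53×10⁻⁴/0.0014)
   = (4.573 kJ/mol)(-1.128) = -5.16 kJ/mol
ΔG < 0, so the forward reaction is spontaneous (proceeds forward).

ΔG = -5.16 kJ/mol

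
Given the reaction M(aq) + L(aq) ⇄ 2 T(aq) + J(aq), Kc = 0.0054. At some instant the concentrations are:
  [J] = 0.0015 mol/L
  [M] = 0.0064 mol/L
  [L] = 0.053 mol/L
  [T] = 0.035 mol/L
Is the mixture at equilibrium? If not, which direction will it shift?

yes, at equilibrium

Qc = [T]²·[J] / ([M]·[L]) = (0.035)²·(0.0015) / ((0.0064)·(0.053)) = 0.0054
Qc = 0.0054 = Kc; the system is at equilibrium.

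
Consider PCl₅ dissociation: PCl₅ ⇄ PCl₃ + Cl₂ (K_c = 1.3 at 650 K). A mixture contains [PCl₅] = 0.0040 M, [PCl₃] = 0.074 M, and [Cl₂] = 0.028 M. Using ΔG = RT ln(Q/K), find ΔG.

ΔG = -4.97 kJ/mol

Q_c = [PCl₃]·[Cl₂] / [PCl₅] = (0.074)·(0.028) / (0.0040) = 0.518
ΔG = RT ln(Q_c/K_c) = (8.314 J mol⁻¹ K⁻¹)(650 K) × ln(0.518/1.3)
   = (5.404 kJ/mol)(-0.9201) = -4.97 kJ/mol
ΔG < 0, so the forward reaction is spontaneous (proceeds forward).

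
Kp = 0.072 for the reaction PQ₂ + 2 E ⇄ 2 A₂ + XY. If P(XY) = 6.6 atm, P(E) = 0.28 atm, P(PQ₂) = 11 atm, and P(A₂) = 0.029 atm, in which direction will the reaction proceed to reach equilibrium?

Qp = P(A₂)²·P(XY) / (P(PQ₂)·P(E)²) = (0.029)²·(6.6) / ((11)·(0.28)²) = 0.0064
Qp = 0.0064 < Kp = 0.072, so the forward reaction proceeds.

forward (toward products)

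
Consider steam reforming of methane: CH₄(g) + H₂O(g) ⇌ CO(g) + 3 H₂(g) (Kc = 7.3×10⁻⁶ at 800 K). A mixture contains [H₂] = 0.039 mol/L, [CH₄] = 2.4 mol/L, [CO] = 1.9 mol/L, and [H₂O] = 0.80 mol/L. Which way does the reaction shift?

in the reverse direction

Qc = [CO]·[H₂]³ / ([CH₄]·[H₂O]) = (1.9)·(0.039)³ / ((2.4)·(0.80)) = 5.9×10⁻⁵
Qc = 5.9×10⁻⁵ > Kc = 7.3×10⁻⁶, so the reverse reaction proceeds.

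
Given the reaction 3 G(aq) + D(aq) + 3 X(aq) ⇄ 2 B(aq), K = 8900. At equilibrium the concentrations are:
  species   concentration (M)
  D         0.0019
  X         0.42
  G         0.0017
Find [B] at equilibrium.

[B] = 7.8×10⁻⁵ M

At equilibrium, K = [B]² / ([G]³·[D]·[X]³) = 8900.
([B])² / ((0.0017)³·(0.0019)·(0.42)³) = 8900
[B]² = 6.16×10⁻⁹ ⇒ [B] = 7.8×10⁻⁵ M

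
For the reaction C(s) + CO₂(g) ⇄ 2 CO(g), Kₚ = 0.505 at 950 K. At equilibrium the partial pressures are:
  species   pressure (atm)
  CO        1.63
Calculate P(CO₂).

(C is a pure solid — omitted from Kₚ.)
At equilibrium, Kₚ = P(CO)² / P(CO₂) = 0.505.
(1.63)² / (P(CO₂)) = 0.505
P(CO₂) = 5.26 atm

P(CO₂) = 5.26 atm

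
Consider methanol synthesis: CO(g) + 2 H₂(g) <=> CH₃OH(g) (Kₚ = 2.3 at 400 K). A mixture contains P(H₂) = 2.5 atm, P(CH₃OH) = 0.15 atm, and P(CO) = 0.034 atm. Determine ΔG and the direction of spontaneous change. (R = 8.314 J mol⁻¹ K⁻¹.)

ΔG = -3.93 kJ/mol; the forward reaction is spontaneous

Qₚ = P(CH₃OH) / (P(CO)·P(H₂)²) = (0.15) / ((0.034)·(2.5)²) = 0.706
ΔG = RT ln(Qₚ/Kₚ) = (8.314 J mol⁻¹ K⁻¹)(400 K) × ln(0.706/2.3)
   = (3.326 kJ/mol)(-1.181) = -3.93 kJ/mol
ΔG < 0, so the forward reaction is spontaneous (proceeds forward).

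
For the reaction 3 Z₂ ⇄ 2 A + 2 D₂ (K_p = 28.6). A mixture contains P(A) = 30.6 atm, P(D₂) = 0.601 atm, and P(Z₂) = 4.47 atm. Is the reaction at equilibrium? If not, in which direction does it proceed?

in the forward direction

Q_p = P(A)²·P(D₂)² / P(Z₂)³ = (30.6)²·(0.601)² / (4.47)³ = 3.79
Q_p = 3.79 < K_p = 28.6, so the forward reaction proceeds.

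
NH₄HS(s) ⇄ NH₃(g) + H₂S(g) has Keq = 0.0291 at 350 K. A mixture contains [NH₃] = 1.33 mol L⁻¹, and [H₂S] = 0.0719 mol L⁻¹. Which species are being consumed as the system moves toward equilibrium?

NH₃, H₂S (products)

(NH₄HS is a pure solid — omitted from Q.)
Q = [NH₃]·[H₂S] = (1.33)·(0.0719) = 0.0956
Q = 0.0956 > Keq = 0.0291: net reverse reaction.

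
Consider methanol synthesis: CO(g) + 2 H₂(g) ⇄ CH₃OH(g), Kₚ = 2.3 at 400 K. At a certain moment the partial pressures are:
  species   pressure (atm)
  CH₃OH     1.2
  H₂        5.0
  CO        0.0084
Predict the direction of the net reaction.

toward reactants

Qₚ = P(CH₃OH) / (P(CO)·P(H₂)²) = (1.2) / ((0.0084)·(5.0)²) = 5.7
Qₚ = 5.7 > Kₚ = 2.3, so the reverse reaction proceeds.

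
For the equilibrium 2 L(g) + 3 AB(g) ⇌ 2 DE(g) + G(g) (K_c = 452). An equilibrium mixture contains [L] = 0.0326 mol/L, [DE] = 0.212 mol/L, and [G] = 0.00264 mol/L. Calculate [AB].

At equilibrium, K_c = [DE]²·[G] / ([L]²·[AB]³) = 452.
(0.212)²·(0.00264) / ((0.0326)²·([AB])³) = 452
[AB]³ = 2.47×10⁻⁴ ⇒ [AB] = 0.0627 mol/L

[AB] = 0.0627 mol/L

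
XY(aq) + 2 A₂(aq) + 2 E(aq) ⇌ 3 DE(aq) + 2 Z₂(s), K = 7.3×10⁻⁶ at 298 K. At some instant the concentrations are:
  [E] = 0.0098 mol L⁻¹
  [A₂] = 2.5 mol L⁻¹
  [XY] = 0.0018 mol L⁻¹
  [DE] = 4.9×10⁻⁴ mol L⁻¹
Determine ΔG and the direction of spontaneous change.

(Z₂ is a pure solid — omitted from Q.)
Q = [DE]³ / ([XY]·[A₂]²·[E]²) = (4.9×10⁻⁴)³ / ((0.0018)·(2.5)²·(0.0098)²) = 1.09×10⁻⁴
ΔG = RT ln(Q/K) = (8.314 J mol⁻¹ K⁻¹)(298 K) × ln(1.09×10⁻⁴/7.3×10⁻⁶)
   = (2.478 kJ/mol)(2.703) = 6.70 kJ/mol
ΔG > 0, so the forward reaction is non-spontaneous (proceeds in reverse).

ΔG = 6.70 kJ/mol; the forward reaction is non-spontaneous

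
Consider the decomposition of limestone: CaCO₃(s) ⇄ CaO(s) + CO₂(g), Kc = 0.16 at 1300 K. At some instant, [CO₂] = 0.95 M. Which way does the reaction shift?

(CaCO₃, CaO are pure solids — omitted from Qc.)
Qc = [CO₂] = 0.95
Qc = 0.95 > Kc = 0.16, so the reverse reaction proceeds.

reverse (toward reactants)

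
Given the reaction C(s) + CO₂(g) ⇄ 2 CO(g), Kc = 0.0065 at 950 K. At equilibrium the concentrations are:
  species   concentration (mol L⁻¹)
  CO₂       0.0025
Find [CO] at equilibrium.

[CO] = 0.0040 mol L⁻¹

(C is a pure solid — omitted from Kc.)
At equilibrium, Kc = [CO]² / [CO₂] = 0.0065.
([CO])² / (0.0025) = 0.0065
[CO]² = 1.62e-5 ⇒ [CO] = 0.0040 mol L⁻¹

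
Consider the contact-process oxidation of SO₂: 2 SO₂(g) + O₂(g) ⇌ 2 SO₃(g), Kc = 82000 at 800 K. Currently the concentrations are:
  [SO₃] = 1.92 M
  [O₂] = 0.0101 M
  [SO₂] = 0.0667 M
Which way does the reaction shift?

Qc = [SO₃]² / ([SO₂]²·[O₂]) = (1.92)² / ((0.0667)²·(0.0101)) = 82000
Qc = 82000 = Kc, so the system is already at equilibrium.

neither direction; the system is at equilibrium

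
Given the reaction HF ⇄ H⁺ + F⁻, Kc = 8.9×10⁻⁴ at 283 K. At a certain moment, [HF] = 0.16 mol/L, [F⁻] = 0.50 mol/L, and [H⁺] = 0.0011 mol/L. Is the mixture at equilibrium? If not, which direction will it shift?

no; Q > K, reaction proceeds in reverse

Qc = [H⁺]·[F⁻] / [HF] = (0.0011)·(0.50) / (0.16) = 0.0034
Qc = 0.0034 > Kc = 8.9×10⁻⁴: net reverse reaction.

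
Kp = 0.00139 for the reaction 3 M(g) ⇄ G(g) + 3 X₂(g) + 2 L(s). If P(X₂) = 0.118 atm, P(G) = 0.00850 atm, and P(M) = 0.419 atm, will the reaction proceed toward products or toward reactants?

to the right

(L is a pure solid — omitted from Qp.)
Qp = P(G)·P(X₂)³ / P(M)³ = (0.00850)·(0.118)³ / (0.419)³ = 1.90×10⁻⁴
Qp = 1.90×10⁻⁴ < Kp = 0.00139, so the forward reaction proceeds.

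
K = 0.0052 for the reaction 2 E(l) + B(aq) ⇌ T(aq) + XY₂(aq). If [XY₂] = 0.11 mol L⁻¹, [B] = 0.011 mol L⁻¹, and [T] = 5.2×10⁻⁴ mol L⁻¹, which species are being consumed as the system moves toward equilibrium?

none (at equilibrium)

(E is a pure liquid — omitted from Q.)
Q = [T]·[XY₂] / [B] = (5.2×10⁻⁴)·(0.11) / (0.011) = 0.0052
Q = 0.0052 = K; the system is at equilibrium.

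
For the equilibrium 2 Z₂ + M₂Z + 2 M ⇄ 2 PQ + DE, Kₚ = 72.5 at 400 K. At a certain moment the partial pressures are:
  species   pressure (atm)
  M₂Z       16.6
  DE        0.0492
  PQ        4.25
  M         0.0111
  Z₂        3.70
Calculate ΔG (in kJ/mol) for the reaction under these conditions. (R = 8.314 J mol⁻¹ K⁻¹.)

Qₚ = P(PQ)²·P(DE) / (P(Z₂)²·P(M₂Z)·P(M)²) = (4.25)²·(0.0492) / ((3.70)²·(16.6)·(0.0111)²) = 31.7
ΔG = RT ln(Qₚ/Kₚ) = (8.314 J mol⁻¹ K⁻¹)(400 K) × ln(31.7/72.5)
   = (3.326 kJ/mol)(-0.8273) = -2.75 kJ/mol
ΔG < 0, so the forward reaction is spontaneous (proceeds forward).

ΔG = -2.75 kJ/mol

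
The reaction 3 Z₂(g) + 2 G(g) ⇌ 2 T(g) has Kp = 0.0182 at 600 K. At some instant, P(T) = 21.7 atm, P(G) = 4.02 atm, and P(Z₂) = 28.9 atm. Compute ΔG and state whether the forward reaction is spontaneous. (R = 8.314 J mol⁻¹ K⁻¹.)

Qp = P(T)² / (P(Z₂)³·P(G)²) = (21.7)² / ((28.9)³·(4.02)²) = 0.00121
ΔG = RT ln(Qp/Kp) = (8.314 J mol⁻¹ K⁻¹)(600 K) × ln(0.00121/0.0182)
   = (4.988 kJ/mol)(-2.711) = -13.5 kJ/mol
ΔG < 0, so the forward reaction is spontaneous (proceeds forward).

ΔG = -13.5 kJ/mol; the forward reaction is spontaneous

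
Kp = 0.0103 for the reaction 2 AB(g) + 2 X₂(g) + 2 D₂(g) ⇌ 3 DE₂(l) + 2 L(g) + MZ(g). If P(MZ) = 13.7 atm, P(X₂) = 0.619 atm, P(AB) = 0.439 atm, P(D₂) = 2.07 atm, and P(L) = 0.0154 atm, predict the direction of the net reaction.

at equilibrium

(DE₂ is a pure liquid — omitted from Qp.)
Qp = P(L)²·P(MZ) / (P(AB)²·P(X₂)²·P(D₂)²) = (0.0154)²·(13.7) / ((0.439)²·(0.619)²·(2.07)²) = 0.0103
Qp = 0.0103 = Kp, so the system is already at equilibrium.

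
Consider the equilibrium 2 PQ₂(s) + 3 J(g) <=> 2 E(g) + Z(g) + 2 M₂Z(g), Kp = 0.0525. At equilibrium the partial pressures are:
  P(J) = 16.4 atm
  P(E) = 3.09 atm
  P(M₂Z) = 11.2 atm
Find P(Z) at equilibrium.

(PQ₂ is a pure solid — omitted from Kp.)
At equilibrium, Kp = P(E)²·P(Z)·P(M₂Z)² / P(J)³ = 0.0525.
(3.09)²·(P(Z))·(11.2)² / (16.4)³ = 0.0525
P(Z) = 0.193 atm

P(Z) = 0.193 atm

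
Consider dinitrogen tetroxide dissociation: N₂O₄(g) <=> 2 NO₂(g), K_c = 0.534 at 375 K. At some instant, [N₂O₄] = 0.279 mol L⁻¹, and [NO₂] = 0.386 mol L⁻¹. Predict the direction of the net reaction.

Q_c = [NO₂]² / [N₂O₄] = (0.386)² / (0.279) = 0.534
Q_c = 0.534 = K_c, so the system is already at equilibrium.

no net change (already at equilibrium)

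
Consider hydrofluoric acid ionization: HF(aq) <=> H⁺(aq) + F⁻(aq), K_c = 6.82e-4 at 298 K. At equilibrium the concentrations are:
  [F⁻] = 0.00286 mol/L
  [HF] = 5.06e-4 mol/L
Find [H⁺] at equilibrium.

At equilibrium, K_c = [H⁺]·[F⁻] / [HF] = 6.82e-4.
([H⁺])·(0.00286) / (5.06e-4) = 6.82e-4
[H⁺] = 1.21e-4 mol/L

[H⁺] = 1.21e-4 mol/L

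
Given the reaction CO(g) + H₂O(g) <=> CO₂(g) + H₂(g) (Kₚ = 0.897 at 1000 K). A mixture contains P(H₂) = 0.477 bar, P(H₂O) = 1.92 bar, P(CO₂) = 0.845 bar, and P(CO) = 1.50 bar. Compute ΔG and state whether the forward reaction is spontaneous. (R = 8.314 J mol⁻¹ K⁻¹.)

Qₚ = P(CO₂)·P(H₂) / (P(CO)·P(H₂O)) = (0.845)·(0.477) / ((1.50)·(1.92)) = 0.140
ΔG = RT ln(Qₚ/Kₚ) = (8.314 J mol⁻¹ K⁻¹)(1000 K) × ln(0.140/0.897)
   = (8.314 kJ/mol)(-1.857) = -15.4 kJ/mol
ΔG < 0, so the forward reaction is spontaneous (proceeds forward).

ΔG = -15.4 kJ/mol; the forward reaction is spontaneous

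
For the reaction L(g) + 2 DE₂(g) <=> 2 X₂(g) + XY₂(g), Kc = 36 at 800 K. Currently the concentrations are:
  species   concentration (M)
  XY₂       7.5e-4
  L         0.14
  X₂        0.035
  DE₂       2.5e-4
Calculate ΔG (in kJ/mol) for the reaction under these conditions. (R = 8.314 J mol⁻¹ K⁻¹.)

Qc = [X₂]²·[XY₂] / ([L]·[DE₂]²) = (0.035)²·(7.5e-4) / ((0.14)·(2.5e-4)²) = 105
ΔG = RT ln(Qc/Kc) = (8.314 J mol⁻¹ K⁻¹)(800 K) × ln(105/36)
   = (6.651 kJ/mol)(1.070) = 7.12 kJ/mol
ΔG > 0, so the forward reaction is non-spontaneous (proceeds in reverse).

ΔG = 7.12 kJ/mol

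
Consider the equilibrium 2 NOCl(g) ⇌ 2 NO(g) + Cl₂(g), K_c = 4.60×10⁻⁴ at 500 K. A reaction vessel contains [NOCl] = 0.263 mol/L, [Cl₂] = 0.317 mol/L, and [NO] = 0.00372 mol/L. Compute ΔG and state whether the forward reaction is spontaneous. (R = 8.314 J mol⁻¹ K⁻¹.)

ΔG = -8.24 kJ/mol; the forward reaction is spontaneous

Q_c = [NO]²·[Cl₂] / [NOCl]² = (0.00372)²·(0.317) / (0.263)² = 6.34×10⁻⁵
ΔG = RT ln(Q_c/K_c) = (8.314 J mol⁻¹ K⁻¹)(500 K) × ln(6.34×10⁻⁵/4.60×10⁻⁴)
   = (4.157 kJ/mol)(-1.982) = -8.24 kJ/mol
ΔG < 0, so the forward reaction is spontaneous (proceeds forward).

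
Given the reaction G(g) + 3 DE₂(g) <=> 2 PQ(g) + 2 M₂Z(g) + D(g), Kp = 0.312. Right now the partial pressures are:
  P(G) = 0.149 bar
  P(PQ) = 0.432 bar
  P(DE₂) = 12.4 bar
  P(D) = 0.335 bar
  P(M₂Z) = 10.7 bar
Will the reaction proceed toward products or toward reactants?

Qp = P(PQ)²·P(M₂Z)²·P(D) / (P(G)·P(DE₂)³) = (0.432)²·(10.7)²·(0.335) / ((0.149)·(12.4)³) = 0.0252
Qp = 0.0252 < Kp = 0.312, so the forward reaction proceeds.

to the right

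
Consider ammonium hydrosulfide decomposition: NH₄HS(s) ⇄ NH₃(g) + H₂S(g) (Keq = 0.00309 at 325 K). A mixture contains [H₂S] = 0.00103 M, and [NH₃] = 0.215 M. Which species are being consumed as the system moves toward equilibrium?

NH₄HS (reactants)

(NH₄HS is a pure solid — omitted from Q.)
Q = [NH₃]·[H₂S] = (0.215)·(0.00103) = 2.21×10⁻⁴
Q = 2.21×10⁻⁴ < Keq = 0.00309: net forward reaction.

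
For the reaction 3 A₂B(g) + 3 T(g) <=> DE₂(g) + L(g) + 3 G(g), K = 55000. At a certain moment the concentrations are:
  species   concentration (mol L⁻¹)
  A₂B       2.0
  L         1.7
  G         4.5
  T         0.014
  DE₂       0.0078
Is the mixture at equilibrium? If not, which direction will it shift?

Q = [DE₂]·[L]·[G]³ / ([A₂B]³·[T]³) = (0.0078)·(1.7)·(4.5)³ / ((2.0)³·(0.014)³) = 55000
Q = 55000 = K; the system is at equilibrium.

yes, at equilibrium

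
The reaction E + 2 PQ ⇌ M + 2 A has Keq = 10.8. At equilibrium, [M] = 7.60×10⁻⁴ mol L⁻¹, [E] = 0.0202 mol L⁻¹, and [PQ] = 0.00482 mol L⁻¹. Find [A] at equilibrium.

At equilibrium, Keq = [M]·[A]² / ([E]·[PQ]²) = 10.8.
(7.60×10⁻⁴)·([A])² / ((0.0202)·(0.00482)²) = 10.8
[A]² = 0.00667 ⇒ [A] = 0.0817 mol L⁻¹

[A] = 0.0817 mol L⁻¹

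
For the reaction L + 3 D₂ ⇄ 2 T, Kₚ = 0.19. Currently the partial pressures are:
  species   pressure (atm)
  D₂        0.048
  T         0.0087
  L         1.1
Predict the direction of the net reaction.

Qₚ = P(T)² / (P(L)·P(D₂)³) = (0.0087)² / ((1.1)·(0.048)³) = 0.62
Qₚ = 0.62 > Kₚ = 0.19, so the reverse reaction proceeds.

in the reverse direction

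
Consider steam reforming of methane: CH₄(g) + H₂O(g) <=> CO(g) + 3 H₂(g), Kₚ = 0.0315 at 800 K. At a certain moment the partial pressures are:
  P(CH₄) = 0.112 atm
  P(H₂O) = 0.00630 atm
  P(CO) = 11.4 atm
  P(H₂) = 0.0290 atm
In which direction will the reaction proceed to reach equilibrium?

in the reverse direction

Qₚ = P(CO)·P(H₂)³ / (P(CH₄)·P(H₂O)) = (11.4)·(0.0290)³ / ((0.112)·(0.00630)) = 0.394
Qₚ = 0.394 > Kₚ = 0.0315, so the reverse reaction proceeds.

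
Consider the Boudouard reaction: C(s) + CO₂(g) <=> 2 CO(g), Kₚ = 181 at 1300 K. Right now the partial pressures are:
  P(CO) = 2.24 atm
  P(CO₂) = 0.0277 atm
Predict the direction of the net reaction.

neither direction; the system is at equilibrium

(C is a pure solid — omitted from Qₚ.)
Qₚ = P(CO)² / P(CO₂) = (2.24)² / (0.0277) = 181
Qₚ = 181 = Kₚ, so the system is already at equilibrium.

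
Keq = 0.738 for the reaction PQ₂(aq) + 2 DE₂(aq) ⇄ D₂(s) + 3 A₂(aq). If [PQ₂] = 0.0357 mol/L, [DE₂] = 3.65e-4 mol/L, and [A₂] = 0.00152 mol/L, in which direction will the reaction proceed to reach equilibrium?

(D₂ is a pure solid — omitted from Q.)
Q = [A₂]³ / ([PQ₂]·[DE₂]²) = (0.00152)³ / ((0.0357)·(3.65e-4)²) = 0.738
Q = 0.738 = Keq, so the system is already at equilibrium.

neither direction; the system is at equilibrium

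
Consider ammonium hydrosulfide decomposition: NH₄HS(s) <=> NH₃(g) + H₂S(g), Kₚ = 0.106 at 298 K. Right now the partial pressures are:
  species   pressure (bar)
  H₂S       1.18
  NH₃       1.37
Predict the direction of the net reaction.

(NH₄HS is a pure solid — omitted from Qₚ.)
Qₚ = P(NH₃)·P(H₂S) = (1.37)·(1.18) = 1.62
Qₚ = 1.62 > Kₚ = 0.106, so the reverse reaction proceeds.

toward reactants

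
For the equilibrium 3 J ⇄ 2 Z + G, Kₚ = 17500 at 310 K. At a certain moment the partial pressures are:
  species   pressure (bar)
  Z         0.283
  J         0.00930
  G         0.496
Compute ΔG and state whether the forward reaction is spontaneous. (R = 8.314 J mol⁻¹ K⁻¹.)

Qₚ = P(Z)²·P(G) / P(J)³ = (0.283)²·(0.496) / (0.00930)³ = 49400
ΔG = RT ln(Qₚ/Kₚ) = (8.314 J mol⁻¹ K⁻¹)(310 K) × ln(49400/17500)
   = (2.577 kJ/mol)(1.038) = 2.67 kJ/mol
ΔG > 0, so the forward reaction is non-spontaneous (proceeds in reverse).

ΔG = 2.67 kJ/mol; the forward reaction is non-spontaneous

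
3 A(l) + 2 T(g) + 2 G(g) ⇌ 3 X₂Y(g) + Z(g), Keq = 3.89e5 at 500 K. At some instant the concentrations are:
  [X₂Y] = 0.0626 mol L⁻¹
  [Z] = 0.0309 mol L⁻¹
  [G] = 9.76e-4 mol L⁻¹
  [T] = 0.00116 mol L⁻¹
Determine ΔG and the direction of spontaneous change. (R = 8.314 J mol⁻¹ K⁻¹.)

ΔG = 11.3 kJ/mol; the forward reaction is non-spontaneous

(A is a pure liquid — omitted from Q.)
Q = [X₂Y]³·[Z] / ([T]²·[G]²) = (0.0626)³·(0.0309) / ((0.00116)²·(9.76e-4)²) = 5.91e6
ΔG = RT ln(Q/Keq) = (8.314 J mol⁻¹ K⁻¹)(500 K) × ln(5.91e6/3.89e5)
   = (4.157 kJ/mol)(2.721) = 11.3 kJ/mol
ΔG > 0, so the forward reaction is non-spontaneous (proceeds in reverse).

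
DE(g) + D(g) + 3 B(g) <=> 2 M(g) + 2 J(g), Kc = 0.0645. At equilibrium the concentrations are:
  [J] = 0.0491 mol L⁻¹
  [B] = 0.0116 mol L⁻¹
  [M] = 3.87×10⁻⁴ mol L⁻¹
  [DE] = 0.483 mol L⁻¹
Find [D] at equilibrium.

[D] = 0.00743 mol L⁻¹

At equilibrium, Kc = [M]²·[J]² / ([DE]·[D]·[B]³) = 0.0645.
(3.87×10⁻⁴)²·(0.0491)² / ((0.483)·([D])·(0.0116)³) = 0.0645
[D] = 0.00743 mol L⁻¹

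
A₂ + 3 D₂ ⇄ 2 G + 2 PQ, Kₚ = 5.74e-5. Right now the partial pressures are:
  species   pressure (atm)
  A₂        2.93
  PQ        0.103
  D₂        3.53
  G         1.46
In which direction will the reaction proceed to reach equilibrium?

Qₚ = P(G)²·P(PQ)² / (P(A₂)·P(D₂)³) = (1.46)²·(0.103)² / ((2.93)·(3.53)³) = 1.75e-4
Qₚ = 1.75e-4 > Kₚ = 5.74e-5, so the reverse reaction proceeds.

in the reverse direction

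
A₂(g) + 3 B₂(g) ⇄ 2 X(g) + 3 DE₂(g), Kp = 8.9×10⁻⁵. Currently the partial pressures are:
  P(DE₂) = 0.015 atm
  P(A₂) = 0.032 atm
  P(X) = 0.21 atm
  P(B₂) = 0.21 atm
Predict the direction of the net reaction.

Qp = P(X)²·P(DE₂)³ / (P(A₂)·P(B₂)³) = (0.21)²·(0.015)³ / ((0.032)·(0.21)³) = 5.0×10⁻⁴
Qp = 5.0×10⁻⁴ > Kp = 8.9×10⁻⁵, so the reverse reaction proceeds.

toward reactants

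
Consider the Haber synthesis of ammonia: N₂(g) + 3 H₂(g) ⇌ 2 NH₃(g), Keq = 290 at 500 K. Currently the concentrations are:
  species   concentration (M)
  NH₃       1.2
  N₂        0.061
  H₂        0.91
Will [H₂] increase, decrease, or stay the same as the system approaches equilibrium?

Q = [NH₃]² / ([N₂]·[H₂]³) = (1.2)² / ((0.061)·(0.91)³) = 31
Q = 31 < Keq = 290: net forward reaction.
H₂ is a reactant, so it decreases.

decrease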